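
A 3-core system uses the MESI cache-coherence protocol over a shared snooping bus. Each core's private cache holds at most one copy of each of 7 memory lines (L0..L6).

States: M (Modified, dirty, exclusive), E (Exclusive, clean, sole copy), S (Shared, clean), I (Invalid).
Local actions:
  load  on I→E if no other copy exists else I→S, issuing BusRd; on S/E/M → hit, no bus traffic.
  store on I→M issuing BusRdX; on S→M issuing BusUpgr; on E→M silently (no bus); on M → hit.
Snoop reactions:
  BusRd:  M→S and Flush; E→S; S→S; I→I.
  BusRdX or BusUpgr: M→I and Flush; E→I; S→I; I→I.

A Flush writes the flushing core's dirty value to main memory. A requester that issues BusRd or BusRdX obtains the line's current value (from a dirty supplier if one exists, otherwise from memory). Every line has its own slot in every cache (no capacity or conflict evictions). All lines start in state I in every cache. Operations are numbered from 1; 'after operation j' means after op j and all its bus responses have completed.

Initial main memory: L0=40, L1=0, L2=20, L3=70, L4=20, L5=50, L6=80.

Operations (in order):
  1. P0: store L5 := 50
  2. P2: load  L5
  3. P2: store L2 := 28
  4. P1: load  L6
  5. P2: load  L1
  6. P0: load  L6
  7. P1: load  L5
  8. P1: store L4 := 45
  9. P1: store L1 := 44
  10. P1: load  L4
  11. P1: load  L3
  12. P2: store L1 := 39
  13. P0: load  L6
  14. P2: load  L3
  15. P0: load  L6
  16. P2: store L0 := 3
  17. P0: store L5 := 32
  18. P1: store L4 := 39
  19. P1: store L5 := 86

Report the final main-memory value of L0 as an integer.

memory[L0] = 40

step 1: P0: store L5 := 50  ⟶  MII  (L5)  txn=BusRdX  M[L5]=50
step 2: P2: load  L5  ⟶  SIS  (L5)  txn=BusRd+Flush  M[L5]=50
step 3: P2: store L2 := 28  ⟶  IIM  (L2)  txn=BusRdX  M[L2]=20
step 4: P1: load  L6  ⟶  IEI  (L6)  txn=BusRd  M[L6]=80
step 5: P2: load  L1  ⟶  IIE  (L1)  txn=BusRd  M[L1]=0
step 6: P0: load  L6  ⟶  SSI  (L6)  txn=BusRd  M[L6]=80
step 7: P1: load  L5  ⟶  SSS  (L5)  txn=BusRd  M[L5]=50
step 8: P1: store L4 := 45  ⟶  IMI  (L4)  txn=BusRdX  M[L4]=20
step 9: P1: store L1 := 44  ⟶  IMI  (L1)  txn=BusRdX  M[L1]=0
step 10: P1: load  L4  ⟶  IMI  (L4)  txn=∅  M[L4]=20
step 11: P1: load  L3  ⟶  IEI  (L3)  txn=BusRd  M[L3]=70
step 12: P2: store L1 := 39  ⟶  IIM  (L1)  txn=BusRdX+Flush  M[L1]=44
step 13: P0: load  L6  ⟶  SSI  (L6)  txn=∅  M[L6]=80
step 14: P2: load  L3  ⟶  ISS  (L3)  txn=BusRd  M[L3]=70
step 15: P0: load  L6  ⟶  SSI  (L6)  txn=∅  M[L6]=80
step 16: P2: store L0 := 3  ⟶  IIM  (L0)  txn=BusRdX  M[L0]=40
step 17: P0: store L5 := 32  ⟶  MII  (L5)  txn=BusUpgr  M[L5]=50
step 18: P1: store L4 := 39  ⟶  IMI  (L4)  txn=∅  M[L4]=20
step 19: P1: store L5 := 86  ⟶  IMI  (L5)  txn=BusRdX+Flush  M[L5]=32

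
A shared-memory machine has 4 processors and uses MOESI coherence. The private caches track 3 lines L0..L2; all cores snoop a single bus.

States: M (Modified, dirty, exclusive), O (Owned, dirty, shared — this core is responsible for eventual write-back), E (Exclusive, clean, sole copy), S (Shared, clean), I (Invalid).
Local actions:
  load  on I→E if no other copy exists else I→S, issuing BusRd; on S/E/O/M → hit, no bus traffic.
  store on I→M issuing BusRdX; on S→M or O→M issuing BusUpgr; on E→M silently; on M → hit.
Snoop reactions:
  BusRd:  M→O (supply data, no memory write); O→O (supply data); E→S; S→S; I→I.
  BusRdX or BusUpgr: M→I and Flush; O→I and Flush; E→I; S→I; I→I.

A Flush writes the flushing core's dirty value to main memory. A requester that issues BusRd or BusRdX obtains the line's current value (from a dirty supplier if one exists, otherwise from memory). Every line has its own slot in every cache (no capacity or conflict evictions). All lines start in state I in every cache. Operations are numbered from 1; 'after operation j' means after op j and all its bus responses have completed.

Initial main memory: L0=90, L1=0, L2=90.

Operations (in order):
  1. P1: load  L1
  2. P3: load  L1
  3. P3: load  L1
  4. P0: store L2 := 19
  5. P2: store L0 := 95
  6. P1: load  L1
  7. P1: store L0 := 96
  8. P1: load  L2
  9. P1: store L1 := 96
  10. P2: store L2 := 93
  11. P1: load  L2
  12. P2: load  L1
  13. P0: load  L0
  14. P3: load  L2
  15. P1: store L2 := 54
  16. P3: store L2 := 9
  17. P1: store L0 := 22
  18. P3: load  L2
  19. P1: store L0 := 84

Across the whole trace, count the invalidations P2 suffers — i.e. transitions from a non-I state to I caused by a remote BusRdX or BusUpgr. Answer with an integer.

invalidations = 2

step 1: P1: load  L1  ⟶  IEII  (L1)  txn=BusRd  M[L1]=0
step 2: P3: load  L1  ⟶  ISIS  (L1)  txn=BusRd  M[L1]=0
step 3: P3: load  L1  ⟶  ISIS  (L1)  txn=∅  M[L1]=0
step 4: P0: store L2 := 19  ⟶  MIII  (L2)  txn=BusRdX  M[L2]=90
step 5: P2: store L0 := 95  ⟶  IIMI  (L0)  txn=BusRdX  M[L0]=90
step 6: P1: load  L1  ⟶  ISIS  (L1)  txn=∅  M[L1]=0
step 7: P1: store L0 := 96  ⟶  IMII  (L0)  txn=BusRdX+Flush  M[L0]=95
step 8: P1: load  L2  ⟶  OSII  (L2)  txn=BusRd  M[L2]=90
step 9: P1: store L1 := 96  ⟶  IMII  (L1)  txn=BusUpgr  M[L1]=0
step 10: P2: store L2 := 93  ⟶  IIMI  (L2)  txn=BusRdX+Flush  M[L2]=19
step 11: P1: load  L2  ⟶  ISOI  (L2)  txn=BusRd  M[L2]=19
step 12: P2: load  L1  ⟶  IOSI  (L1)  txn=BusRd  M[L1]=0
step 13: P0: load  L0  ⟶  SOII  (L0)  txn=BusRd  M[L0]=95
step 14: P3: load  L2  ⟶  ISOS  (L2)  txn=BusRd  M[L2]=19
step 15: P1: store L2 := 54  ⟶  IMII  (L2)  txn=BusUpgr+Flush  M[L2]=93
step 16: P3: store L2 := 9  ⟶  IIIM  (L2)  txn=BusRdX+Flush  M[L2]=54
step 17: P1: store L0 := 22  ⟶  IMII  (L0)  txn=BusUpgr  M[L0]=95
step 18: P3: load  L2  ⟶  IIIM  (L2)  txn=∅  M[L2]=54
step 19: P1: store L0 := 84  ⟶  IMII  (L0)  txn=∅  M[L0]=95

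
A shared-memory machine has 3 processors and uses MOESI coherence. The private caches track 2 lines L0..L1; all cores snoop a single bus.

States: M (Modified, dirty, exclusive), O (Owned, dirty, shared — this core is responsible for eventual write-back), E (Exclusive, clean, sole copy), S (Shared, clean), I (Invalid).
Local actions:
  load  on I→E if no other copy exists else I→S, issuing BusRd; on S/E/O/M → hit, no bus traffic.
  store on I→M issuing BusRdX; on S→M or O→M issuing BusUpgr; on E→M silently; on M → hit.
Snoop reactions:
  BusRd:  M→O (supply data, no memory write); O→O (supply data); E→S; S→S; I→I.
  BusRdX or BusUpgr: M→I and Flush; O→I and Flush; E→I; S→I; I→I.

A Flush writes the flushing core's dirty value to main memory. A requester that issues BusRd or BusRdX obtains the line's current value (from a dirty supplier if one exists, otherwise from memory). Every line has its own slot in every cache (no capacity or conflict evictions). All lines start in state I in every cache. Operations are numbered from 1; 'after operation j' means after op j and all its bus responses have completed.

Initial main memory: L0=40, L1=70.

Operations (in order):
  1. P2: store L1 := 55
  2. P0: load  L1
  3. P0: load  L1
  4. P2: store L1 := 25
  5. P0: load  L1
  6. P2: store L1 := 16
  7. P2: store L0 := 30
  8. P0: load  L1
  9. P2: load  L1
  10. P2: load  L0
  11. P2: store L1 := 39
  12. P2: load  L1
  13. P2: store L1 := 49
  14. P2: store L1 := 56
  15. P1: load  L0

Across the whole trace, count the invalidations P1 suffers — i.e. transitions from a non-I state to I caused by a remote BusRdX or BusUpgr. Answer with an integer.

invalidations = 0

1. P2: store L1 := 55  bus=[BusRdX]  L1: P0=I P1=I P2=M  mem[L1]=70
2. P0: load  L1  bus=[BusRd]  L1: P0=S P1=I P2=O  mem[L1]=70
3. P0: load  L1  bus=[-]  L1: P0=S P1=I P2=O  mem[L1]=70
4. P2: store L1 := 25  bus=[BusUpgr]  L1: P0=I P1=I P2=M  mem[L1]=70
5. P0: load  L1  bus=[BusRd]  L1: P0=S P1=I P2=O  mem[L1]=70
6. P2: store L1 := 16  bus=[BusUpgr]  L1: P0=I P1=I P2=M  mem[L1]=70
7. P2: store L0 := 30  bus=[BusRdX]  L0: P0=I P1=I P2=M  mem[L0]=40
8. P0: load  L1  bus=[BusRd]  L1: P0=S P1=I P2=O  mem[L1]=70
9. P2: load  L1  bus=[-]  L1: P0=S P1=I P2=O  mem[L1]=70
10. P2: load  L0  bus=[-]  L0: P0=I P1=I P2=M  mem[L0]=40
11. P2: store L1 := 39  bus=[BusUpgr]  L1: P0=I P1=I P2=M  mem[L1]=70
12. P2: load  L1  bus=[-]  L1: P0=I P1=I P2=M  mem[L1]=70
13. P2: store L1 := 49  bus=[-]  L1: P0=I P1=I P2=M  mem[L1]=70
14. P2: store L1 := 56  bus=[-]  L1: P0=I P1=I P2=M  mem[L1]=70
15. P1: load  L0  bus=[BusRd]  L0: P0=I P1=S P2=O  mem[L0]=40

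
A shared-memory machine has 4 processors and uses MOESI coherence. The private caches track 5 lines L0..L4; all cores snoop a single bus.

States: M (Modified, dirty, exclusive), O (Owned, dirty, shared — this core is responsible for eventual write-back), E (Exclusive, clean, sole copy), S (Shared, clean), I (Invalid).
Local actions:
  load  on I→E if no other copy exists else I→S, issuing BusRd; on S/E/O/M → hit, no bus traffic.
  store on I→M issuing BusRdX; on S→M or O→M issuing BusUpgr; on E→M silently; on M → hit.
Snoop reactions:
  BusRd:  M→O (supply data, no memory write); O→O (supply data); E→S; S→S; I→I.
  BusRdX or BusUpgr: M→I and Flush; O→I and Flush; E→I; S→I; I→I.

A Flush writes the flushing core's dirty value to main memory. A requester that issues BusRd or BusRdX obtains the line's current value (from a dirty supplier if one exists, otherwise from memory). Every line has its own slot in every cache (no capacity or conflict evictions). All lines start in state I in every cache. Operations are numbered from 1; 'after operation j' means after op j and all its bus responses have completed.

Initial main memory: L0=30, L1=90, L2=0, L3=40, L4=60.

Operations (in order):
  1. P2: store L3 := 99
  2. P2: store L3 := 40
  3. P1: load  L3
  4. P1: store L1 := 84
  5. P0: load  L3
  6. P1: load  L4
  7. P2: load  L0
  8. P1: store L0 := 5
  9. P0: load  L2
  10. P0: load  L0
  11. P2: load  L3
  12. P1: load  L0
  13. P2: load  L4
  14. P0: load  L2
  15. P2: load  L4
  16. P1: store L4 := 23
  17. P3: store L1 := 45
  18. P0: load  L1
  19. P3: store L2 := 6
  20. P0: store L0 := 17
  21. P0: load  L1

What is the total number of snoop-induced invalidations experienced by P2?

invalidations = 2

[1] P2: store L3 := 99 | P0:I, P1:I, P2:M(99), P3:I | bus: BusRdX
[2] P2: store L3 := 40 | P0:I, P1:I, P2:M(40), P3:I | bus: none
[3] P1: load  L3 | P0:I, P1:S(40), P2:O(40), P3:I | bus: BusRd
[4] P1: store L1 := 84 | P0:I, P1:M(84), P2:I, P3:I | bus: BusRdX
[5] P0: load  L3 | P0:S(40), P1:S(40), P2:O(40), P3:I | bus: BusRd
[6] P1: load  L4 | P0:I, P1:E(60), P2:I, P3:I | bus: BusRd
[7] P2: load  L0 | P0:I, P1:I, P2:E(30), P3:I | bus: BusRd
[8] P1: store L0 := 5 | P0:I, P1:M(5), P2:I, P3:I | bus: BusRdX
[9] P0: load  L2 | P0:E(0), P1:I, P2:I, P3:I | bus: BusRd
[10] P0: load  L0 | P0:S(5), P1:O(5), P2:I, P3:I | bus: BusRd
[11] P2: load  L3 | P0:S(40), P1:S(40), P2:O(40), P3:I | bus: none
[12] P1: load  L0 | P0:S(5), P1:O(5), P2:I, P3:I | bus: none
[13] P2: load  L4 | P0:I, P1:S(60), P2:S(60), P3:I | bus: BusRd
[14] P0: load  L2 | P0:E(0), P1:I, P2:I, P3:I | bus: none
[15] P2: load  L4 | P0:I, P1:S(60), P2:S(60), P3:I | bus: none
[16] P1: store L4 := 23 | P0:I, P1:M(23), P2:I, P3:I | bus: BusUpgr
[17] P3: store L1 := 45 | P0:I, P1:I, P2:I, P3:M(45) | bus: BusRdX,Flush
[18] P0: load  L1 | P0:S(45), P1:I, P2:I, P3:O(45) | bus: BusRd
[19] P3: store L2 := 6 | P0:I, P1:I, P2:I, P3:M(6) | bus: BusRdX
[20] P0: store L0 := 17 | P0:M(17), P1:I, P2:I, P3:I | bus: BusUpgr,Flush
[21] P0: load  L1 | P0:S(45), P1:I, P2:I, P3:O(45) | bus: none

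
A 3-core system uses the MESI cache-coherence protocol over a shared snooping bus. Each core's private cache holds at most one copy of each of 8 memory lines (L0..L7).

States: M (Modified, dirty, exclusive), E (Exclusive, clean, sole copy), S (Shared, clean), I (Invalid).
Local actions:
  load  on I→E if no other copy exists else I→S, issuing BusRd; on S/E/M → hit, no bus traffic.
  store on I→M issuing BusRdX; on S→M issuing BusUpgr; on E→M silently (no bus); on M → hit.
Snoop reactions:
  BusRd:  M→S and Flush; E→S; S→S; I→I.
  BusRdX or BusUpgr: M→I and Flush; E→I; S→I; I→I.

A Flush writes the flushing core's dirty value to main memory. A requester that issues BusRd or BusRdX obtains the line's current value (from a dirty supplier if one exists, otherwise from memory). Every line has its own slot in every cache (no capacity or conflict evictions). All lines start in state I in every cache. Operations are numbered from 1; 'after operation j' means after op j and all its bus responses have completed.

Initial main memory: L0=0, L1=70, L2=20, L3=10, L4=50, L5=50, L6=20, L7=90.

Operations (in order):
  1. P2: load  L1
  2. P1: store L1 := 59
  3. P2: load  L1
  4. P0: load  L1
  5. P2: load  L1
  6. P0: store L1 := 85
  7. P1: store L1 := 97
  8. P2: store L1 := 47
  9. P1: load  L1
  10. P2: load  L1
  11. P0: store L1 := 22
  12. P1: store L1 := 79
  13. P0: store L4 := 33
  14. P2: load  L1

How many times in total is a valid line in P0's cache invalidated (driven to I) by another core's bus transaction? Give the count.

step 1: P2: load  L1  ⟶  IIE  (L1)  txn=BusRd  M[L1]=70
step 2: P1: store L1 := 59  ⟶  IMI  (L1)  txn=BusRdX  M[L1]=70
step 3: P2: load  L1  ⟶  ISS  (L1)  txn=BusRd+Flush  M[L1]=59
step 4: P0: load  L1  ⟶  SSS  (L1)  txn=BusRd  M[L1]=59
step 5: P2: load  L1  ⟶  SSS  (L1)  txn=∅  M[L1]=59
step 6: P0: store L1 := 85  ⟶  MII  (L1)  txn=BusUpgr  M[L1]=59
step 7: P1: store L1 := 97  ⟶  IMI  (L1)  txn=BusRdX+Flush  M[L1]=85
step 8: P2: store L1 := 47  ⟶  IIM  (L1)  txn=BusRdX+Flush  M[L1]=97
step 9: P1: load  L1  ⟶  ISS  (L1)  txn=BusRd+Flush  M[L1]=47
step 10: P2: load  L1  ⟶  ISS  (L1)  txn=∅  M[L1]=47
step 11: P0: store L1 := 22  ⟶  MII  (L1)  txn=BusRdX  M[L1]=47
step 12: P1: store L1 := 79  ⟶  IMI  (L1)  txn=BusRdX+Flush  M[L1]=22
step 13: P0: store L4 := 33  ⟶  MII  (L4)  txn=BusRdX  M[L4]=50
step 14: P2: load  L1  ⟶  ISS  (L1)  txn=BusRd+Flush  M[L1]=79

invalidations = 2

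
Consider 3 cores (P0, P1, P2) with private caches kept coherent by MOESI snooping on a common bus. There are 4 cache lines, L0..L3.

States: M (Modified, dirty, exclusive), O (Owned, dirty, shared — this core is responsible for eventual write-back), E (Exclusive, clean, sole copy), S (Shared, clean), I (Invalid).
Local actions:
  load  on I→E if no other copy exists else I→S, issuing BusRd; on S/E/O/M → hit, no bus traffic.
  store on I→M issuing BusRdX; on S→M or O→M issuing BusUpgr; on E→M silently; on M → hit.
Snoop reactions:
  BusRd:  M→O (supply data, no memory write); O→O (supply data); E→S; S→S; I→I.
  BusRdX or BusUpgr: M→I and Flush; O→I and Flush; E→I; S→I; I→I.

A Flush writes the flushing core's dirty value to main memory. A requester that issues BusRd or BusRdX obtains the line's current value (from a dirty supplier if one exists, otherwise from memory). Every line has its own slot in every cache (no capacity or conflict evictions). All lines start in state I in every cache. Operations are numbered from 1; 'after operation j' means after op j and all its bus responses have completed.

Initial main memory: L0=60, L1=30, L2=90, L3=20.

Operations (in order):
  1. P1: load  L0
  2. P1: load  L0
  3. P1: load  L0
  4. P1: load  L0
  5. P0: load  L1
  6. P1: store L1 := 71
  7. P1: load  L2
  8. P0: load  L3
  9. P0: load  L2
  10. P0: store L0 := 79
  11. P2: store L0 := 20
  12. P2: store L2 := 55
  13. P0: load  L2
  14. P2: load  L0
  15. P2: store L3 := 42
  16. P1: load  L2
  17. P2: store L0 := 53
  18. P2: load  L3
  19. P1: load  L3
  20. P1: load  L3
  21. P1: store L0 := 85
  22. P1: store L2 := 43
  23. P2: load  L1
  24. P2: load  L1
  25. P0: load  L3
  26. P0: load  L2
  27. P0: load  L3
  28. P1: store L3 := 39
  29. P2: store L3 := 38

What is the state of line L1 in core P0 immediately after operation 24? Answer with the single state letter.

  op1 P1: load  L0 → I/E/I on L0; bus BusRd; mem=60
  op2 P1: load  L0 → I/E/I on L0; bus (none); mem=60
  op3 P1: load  L0 → I/E/I on L0; bus (none); mem=60
  op4 P1: load  L0 → I/E/I on L0; bus (none); mem=60
  op5 P0: load  L1 → E/I/I on L1; bus BusRd; mem=30
  op6 P1: store L1 := 71 → I/M/I on L1; bus BusRdX; mem=30
  op7 P1: load  L2 → I/E/I on L2; bus BusRd; mem=90
  op8 P0: load  L3 → E/I/I on L3; bus BusRd; mem=20
  op9 P0: load  L2 → S/S/I on L2; bus BusRd; mem=90
  op10 P0: store L0 := 79 → M/I/I on L0; bus BusRdX; mem=60
  op11 P2: store L0 := 20 → I/I/M on L0; bus BusRdX Flush; mem=79
  op12 P2: store L2 := 55 → I/I/M on L2; bus BusRdX; mem=90
  op13 P0: load  L2 → S/I/O on L2; bus BusRd; mem=90
  op14 P2: load  L0 → I/I/M on L0; bus (none); mem=79
  op15 P2: store L3 := 42 → I/I/M on L3; bus BusRdX; mem=20
  op16 P1: load  L2 → S/S/O on L2; bus BusRd; mem=90
  op17 P2: store L0 := 53 → I/I/M on L0; bus (none); mem=79
  op18 P2: load  L3 → I/I/M on L3; bus (none); mem=20
  op19 P1: load  L3 → I/S/O on L3; bus BusRd; mem=20
  op20 P1: load  L3 → I/S/O on L3; bus (none); mem=20
  op21 P1: store L0 := 85 → I/M/I on L0; bus BusRdX Flush; mem=53
  op22 P1: store L2 := 43 → I/M/I on L2; bus BusUpgr Flush; mem=55
  op23 P2: load  L1 → I/O/S on L1; bus BusRd; mem=30
  op24 P2: load  L1 → I/O/S on L1; bus (none); mem=30
  op25 P0: load  L3 → S/S/O on L3; bus BusRd; mem=20
  op26 P0: load  L2 → S/O/I on L2; bus BusRd; mem=55
  op27 P0: load  L3 → S/S/O on L3; bus (none); mem=20
  op28 P1: store L3 := 39 → I/M/I on L3; bus BusUpgr Flush; mem=42
  op29 P2: store L3 := 38 → I/I/M on L3; bus BusRdX Flush; mem=39

state = I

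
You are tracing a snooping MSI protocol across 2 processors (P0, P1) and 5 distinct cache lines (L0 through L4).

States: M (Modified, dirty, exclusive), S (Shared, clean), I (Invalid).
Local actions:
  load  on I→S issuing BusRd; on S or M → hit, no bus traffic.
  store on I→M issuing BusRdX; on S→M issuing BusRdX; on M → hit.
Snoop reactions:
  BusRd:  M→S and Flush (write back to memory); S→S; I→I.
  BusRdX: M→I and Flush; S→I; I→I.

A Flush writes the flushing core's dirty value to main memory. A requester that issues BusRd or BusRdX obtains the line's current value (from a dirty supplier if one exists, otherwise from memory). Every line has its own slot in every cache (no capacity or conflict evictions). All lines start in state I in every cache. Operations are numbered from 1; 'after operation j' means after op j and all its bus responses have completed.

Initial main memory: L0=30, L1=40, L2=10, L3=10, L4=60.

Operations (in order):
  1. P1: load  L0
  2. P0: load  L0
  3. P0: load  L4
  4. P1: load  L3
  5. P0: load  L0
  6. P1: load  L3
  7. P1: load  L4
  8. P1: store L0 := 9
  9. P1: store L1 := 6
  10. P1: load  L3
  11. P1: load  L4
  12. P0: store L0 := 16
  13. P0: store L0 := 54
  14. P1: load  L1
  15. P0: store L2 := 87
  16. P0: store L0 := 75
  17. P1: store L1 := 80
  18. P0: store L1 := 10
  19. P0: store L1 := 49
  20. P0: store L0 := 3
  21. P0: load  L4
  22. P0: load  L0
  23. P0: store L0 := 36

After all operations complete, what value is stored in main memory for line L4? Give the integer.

  op1 P1: load  L0 → I/S on L0; bus BusRd; mem=30
  op2 P0: load  L0 → S/S on L0; bus BusRd; mem=30
  op3 P0: load  L4 → S/I on L4; bus BusRd; mem=60
  op4 P1: load  L3 → I/S on L3; bus BusRd; mem=10
  op5 P0: load  L0 → S/S on L0; bus (none); mem=30
  op6 P1: load  L3 → I/S on L3; bus (none); mem=10
  op7 P1: load  L4 → S/S on L4; bus BusRd; mem=60
  op8 P1: store L0 := 9 → I/M on L0; bus BusRdX; mem=30
  op9 P1: store L1 := 6 → I/M on L1; bus BusRdX; mem=40
  op10 P1: load  L3 → I/S on L3; bus (none); mem=10
  op11 P1: load  L4 → S/S on L4; bus (none); mem=60
  op12 P0: store L0 := 16 → M/I on L0; bus BusRdX Flush; mem=9
  op13 P0: store L0 := 54 → M/I on L0; bus (none); mem=9
  op14 P1: load  L1 → I/M on L1; bus (none); mem=40
  op15 P0: store L2 := 87 → M/I on L2; bus BusRdX; mem=10
  op16 P0: store L0 := 75 → M/I on L0; bus (none); mem=9
  op17 P1: store L1 := 80 → I/M on L1; bus (none); mem=40
  op18 P0: store L1 := 10 → M/I on L1; bus BusRdX Flush; mem=80
  op19 P0: store L1 := 49 → M/I on L1; bus (none); mem=80
  op20 P0: store L0 := 3 → M/I on L0; bus (none); mem=9
  op21 P0: load  L4 → S/S on L4; bus (none); mem=60
  op22 P0: load  L0 → M/I on L0; bus (none); mem=9
  op23 P0: store L0 := 36 → M/I on L0; bus (none); mem=9

memory[L4] = 60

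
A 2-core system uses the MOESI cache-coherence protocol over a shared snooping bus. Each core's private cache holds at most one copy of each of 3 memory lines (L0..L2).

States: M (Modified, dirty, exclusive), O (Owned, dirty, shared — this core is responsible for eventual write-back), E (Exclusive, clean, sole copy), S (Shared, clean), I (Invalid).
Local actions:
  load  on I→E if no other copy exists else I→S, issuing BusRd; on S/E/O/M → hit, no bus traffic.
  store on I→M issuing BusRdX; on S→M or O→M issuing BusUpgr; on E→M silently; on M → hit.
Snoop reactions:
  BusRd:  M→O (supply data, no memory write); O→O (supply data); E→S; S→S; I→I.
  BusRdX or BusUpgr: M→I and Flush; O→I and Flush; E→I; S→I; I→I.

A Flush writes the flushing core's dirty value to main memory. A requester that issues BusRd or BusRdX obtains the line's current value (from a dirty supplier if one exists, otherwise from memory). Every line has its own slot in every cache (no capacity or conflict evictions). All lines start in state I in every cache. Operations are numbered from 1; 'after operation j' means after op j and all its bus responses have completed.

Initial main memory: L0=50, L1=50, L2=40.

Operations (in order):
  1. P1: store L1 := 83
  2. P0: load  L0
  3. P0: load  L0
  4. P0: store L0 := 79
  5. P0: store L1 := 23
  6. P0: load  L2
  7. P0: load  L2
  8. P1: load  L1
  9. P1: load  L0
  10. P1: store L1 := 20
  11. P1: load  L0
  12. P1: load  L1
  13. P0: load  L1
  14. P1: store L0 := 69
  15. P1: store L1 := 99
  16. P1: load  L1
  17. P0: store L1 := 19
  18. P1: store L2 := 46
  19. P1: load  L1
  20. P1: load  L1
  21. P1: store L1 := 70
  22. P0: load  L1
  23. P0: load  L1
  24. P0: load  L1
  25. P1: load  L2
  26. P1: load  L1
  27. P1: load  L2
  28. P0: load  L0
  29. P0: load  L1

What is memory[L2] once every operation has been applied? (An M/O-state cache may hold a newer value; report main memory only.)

memory[L2] = 40

[1] P1: store L1 := 83 | P0:I, P1:M(83) | bus: BusRdX
[2] P0: load  L0 | P0:E(50), P1:I | bus: BusRd
[3] P0: load  L0 | P0:E(50), P1:I | bus: none
[4] P0: store L0 := 79 | P0:M(79), P1:I | bus: none
[5] P0: store L1 := 23 | P0:M(23), P1:I | bus: BusRdX,Flush
[6] P0: load  L2 | P0:E(40), P1:I | bus: BusRd
[7] P0: load  L2 | P0:E(40), P1:I | bus: none
[8] P1: load  L1 | P0:O(23), P1:S(23) | bus: BusRd
[9] P1: load  L0 | P0:O(79), P1:S(79) | bus: BusRd
[10] P1: store L1 := 20 | P0:I, P1:M(20) | bus: BusUpgr,Flush
[11] P1: load  L0 | P0:O(79), P1:S(79) | bus: none
[12] P1: load  L1 | P0:I, P1:M(20) | bus: none
[13] P0: load  L1 | P0:S(20), P1:O(20) | bus: BusRd
[14] P1: store L0 := 69 | P0:I, P1:M(69) | bus: BusUpgr,Flush
[15] P1: store L1 := 99 | P0:I, P1:M(99) | bus: BusUpgr
[16] P1: load  L1 | P0:I, P1:M(99) | bus: none
[17] P0: store L1 := 19 | P0:M(19), P1:I | bus: BusRdX,Flush
[18] P1: store L2 := 46 | P0:I, P1:M(46) | bus: BusRdX
[19] P1: load  L1 | P0:O(19), P1:S(19) | bus: BusRd
[20] P1: load  L1 | P0:O(19), P1:S(19) | bus: none
[21] P1: store L1 := 70 | P0:I, P1:M(70) | bus: BusUpgr,Flush
[22] P0: load  L1 | P0:S(70), P1:O(70) | bus: BusRd
[23] P0: load  L1 | P0:S(70), P1:O(70) | bus: none
[24] P0: load  L1 | P0:S(70), P1:O(70) | bus: none
[25] P1: load  L2 | P0:I, P1:M(46) | bus: none
[26] P1: load  L1 | P0:S(70), P1:O(70) | bus: none
[27] P1: load  L2 | P0:I, P1:M(46) | bus: none
[28] P0: load  L0 | P0:S(69), P1:O(69) | bus: BusRd
[29] P0: load  L1 | P0:S(70), P1:O(70) | bus: none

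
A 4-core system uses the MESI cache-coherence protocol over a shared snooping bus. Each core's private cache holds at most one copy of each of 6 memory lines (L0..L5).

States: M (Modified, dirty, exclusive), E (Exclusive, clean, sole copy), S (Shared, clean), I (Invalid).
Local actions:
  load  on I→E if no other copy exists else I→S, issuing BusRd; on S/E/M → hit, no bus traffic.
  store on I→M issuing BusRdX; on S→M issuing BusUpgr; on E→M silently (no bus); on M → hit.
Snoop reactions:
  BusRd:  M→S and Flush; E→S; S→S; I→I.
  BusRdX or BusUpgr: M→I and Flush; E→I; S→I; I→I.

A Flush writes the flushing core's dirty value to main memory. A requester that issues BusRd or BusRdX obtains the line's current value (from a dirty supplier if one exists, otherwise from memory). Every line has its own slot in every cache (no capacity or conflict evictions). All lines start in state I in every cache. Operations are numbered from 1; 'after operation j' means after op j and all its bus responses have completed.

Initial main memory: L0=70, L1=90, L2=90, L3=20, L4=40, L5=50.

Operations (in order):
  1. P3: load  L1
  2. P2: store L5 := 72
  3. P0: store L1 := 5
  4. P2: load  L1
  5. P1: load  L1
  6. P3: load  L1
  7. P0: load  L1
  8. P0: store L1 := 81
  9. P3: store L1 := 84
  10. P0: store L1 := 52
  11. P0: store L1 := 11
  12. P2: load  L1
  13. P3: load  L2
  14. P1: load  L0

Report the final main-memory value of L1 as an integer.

memory[L1] = 11

  op1 P3: load  L1 → I/I/I/E on L1; bus BusRd; mem=90
  op2 P2: store L5 := 72 → I/I/M/I on L5; bus BusRdX; mem=50
  op3 P0: store L1 := 5 → M/I/I/I on L1; bus BusRdX; mem=90
  op4 P2: load  L1 → S/I/S/I on L1; bus BusRd Flush; mem=5
  op5 P1: load  L1 → S/S/S/I on L1; bus BusRd; mem=5
  op6 P3: load  L1 → S/S/S/S on L1; bus BusRd; mem=5
  op7 P0: load  L1 → S/S/S/S on L1; bus (none); mem=5
  op8 P0: store L1 := 81 → M/I/I/I on L1; bus BusUpgr; mem=5
  op9 P3: store L1 := 84 → I/I/I/M on L1; bus BusRdX Flush; mem=81
  op10 P0: store L1 := 52 → M/I/I/I on L1; bus BusRdX Flush; mem=84
  op11 P0: store L1 := 11 → M/I/I/I on L1; bus (none); mem=84
  op12 P2: load  L1 → S/I/S/I on L1; bus BusRd Flush; mem=11
  op13 P3: load  L2 → I/I/I/E on L2; bus BusRd; mem=90
  op14 P1: load  L0 → I/E/I/I on L0; bus BusRd; mem=70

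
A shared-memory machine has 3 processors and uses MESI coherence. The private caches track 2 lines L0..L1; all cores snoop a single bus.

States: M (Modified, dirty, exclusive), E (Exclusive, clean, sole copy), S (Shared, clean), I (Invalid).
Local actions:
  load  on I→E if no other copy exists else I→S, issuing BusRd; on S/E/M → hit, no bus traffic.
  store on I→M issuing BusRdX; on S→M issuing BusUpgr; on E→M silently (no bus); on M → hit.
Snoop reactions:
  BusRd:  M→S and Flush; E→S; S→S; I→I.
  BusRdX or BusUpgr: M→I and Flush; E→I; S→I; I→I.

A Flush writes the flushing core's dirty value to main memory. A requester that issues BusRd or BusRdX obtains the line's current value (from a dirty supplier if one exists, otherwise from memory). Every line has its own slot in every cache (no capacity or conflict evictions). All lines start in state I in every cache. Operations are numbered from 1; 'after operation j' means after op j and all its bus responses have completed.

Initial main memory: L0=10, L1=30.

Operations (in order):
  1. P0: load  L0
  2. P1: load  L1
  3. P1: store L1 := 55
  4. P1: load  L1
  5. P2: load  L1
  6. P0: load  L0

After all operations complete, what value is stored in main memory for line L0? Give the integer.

memory[L0] = 10

1. P0: load  L0  bus=[BusRd]  L0: P0=E P1=I P2=I  mem[L0]=10
2. P1: load  L1  bus=[BusRd]  L1: P0=I P1=E P2=I  mem[L1]=30
3. P1: store L1 := 55  bus=[-]  L1: P0=I P1=M P2=I  mem[L1]=30
4. P1: load  L1  bus=[-]  L1: P0=I P1=M P2=I  mem[L1]=30
5. P2: load  L1  bus=[BusRd,Flush]  L1: P0=I P1=S P2=S  mem[L1]=55
6. P0: load  L0  bus=[-]  L0: P0=E P1=I P2=I  mem[L0]=10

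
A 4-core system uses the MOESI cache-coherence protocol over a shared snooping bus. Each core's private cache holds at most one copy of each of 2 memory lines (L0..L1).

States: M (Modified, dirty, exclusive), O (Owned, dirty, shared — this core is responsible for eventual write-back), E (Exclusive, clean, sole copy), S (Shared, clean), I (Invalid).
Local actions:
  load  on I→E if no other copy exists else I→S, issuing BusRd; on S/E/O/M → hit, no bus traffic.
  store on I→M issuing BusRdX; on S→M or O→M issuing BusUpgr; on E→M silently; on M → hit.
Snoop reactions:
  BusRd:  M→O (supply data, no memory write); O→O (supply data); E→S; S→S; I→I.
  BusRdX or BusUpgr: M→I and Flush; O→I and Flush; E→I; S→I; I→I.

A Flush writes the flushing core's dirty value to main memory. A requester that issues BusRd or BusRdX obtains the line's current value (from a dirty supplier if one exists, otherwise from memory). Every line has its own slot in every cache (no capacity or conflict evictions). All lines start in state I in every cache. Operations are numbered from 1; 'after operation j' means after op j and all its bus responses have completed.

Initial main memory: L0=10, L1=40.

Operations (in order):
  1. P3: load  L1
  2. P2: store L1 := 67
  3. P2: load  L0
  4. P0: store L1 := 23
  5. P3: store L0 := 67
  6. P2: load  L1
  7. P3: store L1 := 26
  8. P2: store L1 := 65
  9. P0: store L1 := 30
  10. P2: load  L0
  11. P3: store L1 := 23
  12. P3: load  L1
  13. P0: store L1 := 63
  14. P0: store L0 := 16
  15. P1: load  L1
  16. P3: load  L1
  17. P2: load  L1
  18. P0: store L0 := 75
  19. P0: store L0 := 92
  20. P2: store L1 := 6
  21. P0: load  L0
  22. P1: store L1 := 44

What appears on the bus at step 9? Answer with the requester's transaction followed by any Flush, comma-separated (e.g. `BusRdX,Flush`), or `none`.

bus = BusRdX,Flush

1. P3: load  L1  bus=[BusRd]  L1: P0=I P1=I P2=I P3=E  mem[L1]=40
2. P2: store L1 := 67  bus=[BusRdX]  L1: P0=I P1=I P2=M P3=I  mem[L1]=40
3. P2: load  L0  bus=[BusRd]  L0: P0=I P1=I P2=E P3=I  mem[L0]=10
4. P0: store L1 := 23  bus=[BusRdX,Flush]  L1: P0=M P1=I P2=I P3=I  mem[L1]=67
5. P3: store L0 := 67  bus=[BusRdX]  L0: P0=I P1=I P2=I P3=M  mem[L0]=10
6. P2: load  L1  bus=[BusRd]  L1: P0=O P1=I P2=S P3=I  mem[L1]=67
7. P3: store L1 := 26  bus=[BusRdX,Flush]  L1: P0=I P1=I P2=I P3=M  mem[L1]=23
8. P2: store L1 := 65  bus=[BusRdX,Flush]  L1: P0=I P1=I P2=M P3=I  mem[L1]=26
9. P0: store L1 := 30  bus=[BusRdX,Flush]  L1: P0=M P1=I P2=I P3=I  mem[L1]=65
10. P2: load  L0  bus=[BusRd]  L0: P0=I P1=I P2=S P3=O  mem[L0]=10
11. P3: store L1 := 23  bus=[BusRdX,Flush]  L1: P0=I P1=I P2=I P3=M  mem[L1]=30
12. P3: load  L1  bus=[-]  L1: P0=I P1=I P2=I P3=M  mem[L1]=30
13. P0: store L1 := 63  bus=[BusRdX,Flush]  L1: P0=M P1=I P2=I P3=I  mem[L1]=23
14. P0: store L0 := 16  bus=[BusRdX,Flush]  L0: P0=M P1=I P2=I P3=I  mem[L0]=67
15. P1: load  L1  bus=[BusRd]  L1: P0=O P1=S P2=I P3=I  mem[L1]=23
16. P3: load  L1  bus=[BusRd]  L1: P0=O P1=S P2=I P3=S  mem[L1]=23
17. P2: load  L1  bus=[BusRd]  L1: P0=O P1=S P2=S P3=S  mem[L1]=23
18. P0: store L0 := 75  bus=[-]  L0: P0=M P1=I P2=I P3=I  mem[L0]=67
19. P0: store L0 := 92  bus=[-]  L0: P0=M P1=I P2=I P3=I  mem[L0]=67
20. P2: store L1 := 6  bus=[BusUpgr,Flush]  L1: P0=I P1=I P2=M P3=I  mem[L1]=63
21. P0: load  L0  bus=[-]  L0: P0=M P1=I P2=I P3=I  mem[L0]=67
22. P1: store L1 := 44  bus=[BusRdX,Flush]  L1: P0=I P1=M P2=I P3=I  mem[L1]=6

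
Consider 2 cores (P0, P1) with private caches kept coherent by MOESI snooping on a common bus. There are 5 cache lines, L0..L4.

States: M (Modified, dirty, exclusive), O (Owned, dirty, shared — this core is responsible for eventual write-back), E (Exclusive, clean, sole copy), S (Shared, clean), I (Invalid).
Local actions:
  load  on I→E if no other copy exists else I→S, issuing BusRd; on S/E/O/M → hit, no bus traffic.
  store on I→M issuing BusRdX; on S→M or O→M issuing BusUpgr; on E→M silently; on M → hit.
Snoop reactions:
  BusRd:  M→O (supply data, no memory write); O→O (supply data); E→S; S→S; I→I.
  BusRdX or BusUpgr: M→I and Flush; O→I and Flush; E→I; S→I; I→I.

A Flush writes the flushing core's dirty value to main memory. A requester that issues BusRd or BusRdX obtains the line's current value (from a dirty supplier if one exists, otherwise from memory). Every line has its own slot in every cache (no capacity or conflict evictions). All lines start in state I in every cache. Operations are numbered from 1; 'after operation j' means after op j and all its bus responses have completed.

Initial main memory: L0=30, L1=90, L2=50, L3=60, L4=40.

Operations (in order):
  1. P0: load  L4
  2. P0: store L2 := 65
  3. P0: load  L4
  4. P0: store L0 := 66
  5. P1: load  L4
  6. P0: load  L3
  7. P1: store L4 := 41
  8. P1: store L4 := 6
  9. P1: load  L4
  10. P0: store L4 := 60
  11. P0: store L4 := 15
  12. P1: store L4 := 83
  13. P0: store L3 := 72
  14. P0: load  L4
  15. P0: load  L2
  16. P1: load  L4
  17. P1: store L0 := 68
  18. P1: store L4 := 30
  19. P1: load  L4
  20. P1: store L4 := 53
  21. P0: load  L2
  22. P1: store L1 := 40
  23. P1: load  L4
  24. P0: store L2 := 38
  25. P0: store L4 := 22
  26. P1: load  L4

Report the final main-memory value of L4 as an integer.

memory[L4] = 53

1. P0: load  L4  bus=[BusRd]  L4: P0=E P1=I  mem[L4]=40
2. P0: store L2 := 65  bus=[BusRdX]  L2: P0=M P1=I  mem[L2]=50
3. P0: load  L4  bus=[-]  L4: P0=E P1=I  mem[L4]=40
4. P0: store L0 := 66  bus=[BusRdX]  L0: P0=M P1=I  mem[L0]=30
5. P1: load  L4  bus=[BusRd]  L4: P0=S P1=S  mem[L4]=40
6. P0: load  L3  bus=[BusRd]  L3: P0=E P1=I  mem[L3]=60
7. P1: store L4 := 41  bus=[BusUpgr]  L4: P0=I P1=M  mem[L4]=40
8. P1: store L4 := 6  bus=[-]  L4: P0=I P1=M  mem[L4]=40
9. P1: load  L4  bus=[-]  L4: P0=I P1=M  mem[L4]=40
10. P0: store L4 := 60  bus=[BusRdX,Flush]  L4: P0=M P1=I  mem[L4]=6
11. P0: store L4 := 15  bus=[-]  L4: P0=M P1=I  mem[L4]=6
12. P1: store L4 := 83  bus=[BusRdX,Flush]  L4: P0=I P1=M  mem[L4]=15
13. P0: store L3 := 72  bus=[-]  L3: P0=M P1=I  mem[L3]=60
14. P0: load  L4  bus=[BusRd]  L4: P0=S P1=O  mem[L4]=15
15. P0: load  L2  bus=[-]  L2: P0=M P1=I  mem[L2]=50
16. P1: load  L4  bus=[-]  L4: P0=S P1=O  mem[L4]=15
17. P1: store L0 := 68  bus=[BusRdX,Flush]  L0: P0=I P1=M  mem[L0]=66
18. P1: store L4 := 30  bus=[BusUpgr]  L4: P0=I P1=M  mem[L4]=15
19. P1: load  L4  bus=[-]  L4: P0=I P1=M  mem[L4]=15
20. P1: store L4 := 53  bus=[-]  L4: P0=I P1=M  mem[L4]=15
21. P0: load  L2  bus=[-]  L2: P0=M P1=I  mem[L2]=50
22. P1: store L1 := 40  bus=[BusRdX]  L1: P0=I P1=M  mem[L1]=90
23. P1: load  L4  bus=[-]  L4: P0=I P1=M  mem[L4]=15
24. P0: store L2 := 38  bus=[-]  L2: P0=M P1=I  mem[L2]=50
25. P0: store L4 := 22  bus=[BusRdX,Flush]  L4: P0=M P1=I  mem[L4]=53
26. P1: load  L4  bus=[BusRd]  L4: P0=O P1=S  mem[L4]=53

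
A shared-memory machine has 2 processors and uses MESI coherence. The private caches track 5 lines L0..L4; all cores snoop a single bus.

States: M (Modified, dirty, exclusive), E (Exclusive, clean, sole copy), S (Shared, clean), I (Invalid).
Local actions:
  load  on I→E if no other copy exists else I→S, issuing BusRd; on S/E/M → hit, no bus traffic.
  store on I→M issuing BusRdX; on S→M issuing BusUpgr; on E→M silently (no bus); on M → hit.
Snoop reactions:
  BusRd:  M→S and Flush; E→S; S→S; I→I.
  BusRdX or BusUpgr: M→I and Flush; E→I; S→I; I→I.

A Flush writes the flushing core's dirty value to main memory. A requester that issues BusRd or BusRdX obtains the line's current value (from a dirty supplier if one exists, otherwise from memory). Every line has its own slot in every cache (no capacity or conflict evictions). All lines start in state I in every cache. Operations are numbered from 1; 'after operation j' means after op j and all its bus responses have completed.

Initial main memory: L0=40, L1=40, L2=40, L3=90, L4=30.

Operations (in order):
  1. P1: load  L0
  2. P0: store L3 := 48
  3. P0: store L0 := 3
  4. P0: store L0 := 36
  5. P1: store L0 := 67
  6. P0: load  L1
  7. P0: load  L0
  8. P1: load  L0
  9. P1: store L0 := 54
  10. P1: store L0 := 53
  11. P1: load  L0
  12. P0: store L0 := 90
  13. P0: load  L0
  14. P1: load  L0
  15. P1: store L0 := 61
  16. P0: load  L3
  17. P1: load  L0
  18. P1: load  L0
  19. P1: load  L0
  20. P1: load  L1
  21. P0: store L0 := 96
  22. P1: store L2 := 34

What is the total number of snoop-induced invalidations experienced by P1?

invalidations = 3

step 1: P1: load  L0  ⟶  IE  (L0)  txn=BusRd  M[L0]=40
step 2: P0: store L3 := 48  ⟶  MI  (L3)  txn=BusRdX  M[L3]=90
step 3: P0: store L0 := 3  ⟶  MI  (L0)  txn=BusRdX  M[L0]=40
step 4: P0: store L0 := 36  ⟶  MI  (L0)  txn=∅  M[L0]=40
step 5: P1: store L0 := 67  ⟶  IM  (L0)  txn=BusRdX+Flush  M[L0]=36
step 6: P0: load  L1  ⟶  EI  (L1)  txn=BusRd  M[L1]=40
step 7: P0: load  L0  ⟶  SS  (L0)  txn=BusRd+Flush  M[L0]=67
step 8: P1: load  L0  ⟶  SS  (L0)  txn=∅  M[L0]=67
step 9: P1: store L0 := 54  ⟶  IM  (L0)  txn=BusUpgr  M[L0]=67
step 10: P1: store L0 := 53  ⟶  IM  (L0)  txn=∅  M[L0]=67
step 11: P1: load  L0  ⟶  IM  (L0)  txn=∅  M[L0]=67
step 12: P0: store L0 := 90  ⟶  MI  (L0)  txn=BusRdX+Flush  M[L0]=53
step 13: P0: load  L0  ⟶  MI  (L0)  txn=∅  M[L0]=53
step 14: P1: load  L0  ⟶  SS  (L0)  txn=BusRd+Flush  M[L0]=90
step 15: P1: store L0 := 61  ⟶  IM  (L0)  txn=BusUpgr  M[L0]=90
step 16: P0: load  L3  ⟶  MI  (L3)  txn=∅  M[L3]=90
step 17: P1: load  L0  ⟶  IM  (L0)  txn=∅  M[L0]=90
step 18: P1: load  L0  ⟶  IM  (L0)  txn=∅  M[L0]=90
step 19: P1: load  L0  ⟶  IM  (L0)  txn=∅  M[L0]=90
step 20: P1: load  L1  ⟶  SS  (L1)  txn=BusRd  M[L1]=40
step 21: P0: store L0 := 96  ⟶  MI  (L0)  txn=BusRdX+Flush  M[L0]=61
step 22: P1: store L2 := 34  ⟶  IM  (L2)  txn=BusRdX  M[L2]=40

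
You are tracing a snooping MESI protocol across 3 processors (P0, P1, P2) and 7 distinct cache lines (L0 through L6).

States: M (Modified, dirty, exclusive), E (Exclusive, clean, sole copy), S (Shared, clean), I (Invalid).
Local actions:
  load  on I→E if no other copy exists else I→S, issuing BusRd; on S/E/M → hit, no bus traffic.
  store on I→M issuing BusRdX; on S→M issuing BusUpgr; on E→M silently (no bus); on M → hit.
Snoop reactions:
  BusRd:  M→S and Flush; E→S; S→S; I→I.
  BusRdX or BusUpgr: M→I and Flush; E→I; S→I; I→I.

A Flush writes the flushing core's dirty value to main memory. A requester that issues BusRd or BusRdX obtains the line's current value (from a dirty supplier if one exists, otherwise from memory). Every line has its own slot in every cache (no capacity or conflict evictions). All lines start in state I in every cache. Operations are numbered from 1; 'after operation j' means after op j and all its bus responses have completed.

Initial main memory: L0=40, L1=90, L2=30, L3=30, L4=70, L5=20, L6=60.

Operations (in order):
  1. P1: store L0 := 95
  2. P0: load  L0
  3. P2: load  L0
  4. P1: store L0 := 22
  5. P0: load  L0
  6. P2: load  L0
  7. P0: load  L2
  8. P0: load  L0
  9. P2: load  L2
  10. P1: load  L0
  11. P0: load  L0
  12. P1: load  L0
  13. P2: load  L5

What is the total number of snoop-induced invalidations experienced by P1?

1. P1: store L0 := 95  bus=[BusRdX]  L0: P0=I P1=M P2=I  mem[L0]=40
2. P0: load  L0  bus=[BusRd,Flush]  L0: P0=S P1=S P2=I  mem[L0]=95
3. P2: load  L0  bus=[BusRd]  L0: P0=S P1=S P2=S  mem[L0]=95
4. P1: store L0 := 22  bus=[BusUpgr]  L0: P0=I P1=M P2=I  mem[L0]=95
5. P0: load  L0  bus=[BusRd,Flush]  L0: P0=S P1=S P2=I  mem[L0]=22
6. P2: load  L0  bus=[BusRd]  L0: P0=S P1=S P2=S  mem[L0]=22
7. P0: load  L2  bus=[BusRd]  L2: P0=E P1=I P2=I  mem[L2]=30
8. P0: load  L0  bus=[-]  L0: P0=S P1=S P2=S  mem[L0]=22
9. P2: load  L2  bus=[BusRd]  L2: P0=S P1=I P2=S  mem[L2]=30
10. P1: load  L0  bus=[-]  L0: P0=S P1=S P2=S  mem[L0]=22
11. P0: load  L0  bus=[-]  L0: P0=S P1=S P2=S  mem[L0]=22
12. P1: load  L0  bus=[-]  L0: P0=S P1=S P2=S  mem[L0]=22
13. P2: load  L5  bus=[BusRd]  L5: P0=I P1=I P2=E  mem[L5]=20

invalidations = 0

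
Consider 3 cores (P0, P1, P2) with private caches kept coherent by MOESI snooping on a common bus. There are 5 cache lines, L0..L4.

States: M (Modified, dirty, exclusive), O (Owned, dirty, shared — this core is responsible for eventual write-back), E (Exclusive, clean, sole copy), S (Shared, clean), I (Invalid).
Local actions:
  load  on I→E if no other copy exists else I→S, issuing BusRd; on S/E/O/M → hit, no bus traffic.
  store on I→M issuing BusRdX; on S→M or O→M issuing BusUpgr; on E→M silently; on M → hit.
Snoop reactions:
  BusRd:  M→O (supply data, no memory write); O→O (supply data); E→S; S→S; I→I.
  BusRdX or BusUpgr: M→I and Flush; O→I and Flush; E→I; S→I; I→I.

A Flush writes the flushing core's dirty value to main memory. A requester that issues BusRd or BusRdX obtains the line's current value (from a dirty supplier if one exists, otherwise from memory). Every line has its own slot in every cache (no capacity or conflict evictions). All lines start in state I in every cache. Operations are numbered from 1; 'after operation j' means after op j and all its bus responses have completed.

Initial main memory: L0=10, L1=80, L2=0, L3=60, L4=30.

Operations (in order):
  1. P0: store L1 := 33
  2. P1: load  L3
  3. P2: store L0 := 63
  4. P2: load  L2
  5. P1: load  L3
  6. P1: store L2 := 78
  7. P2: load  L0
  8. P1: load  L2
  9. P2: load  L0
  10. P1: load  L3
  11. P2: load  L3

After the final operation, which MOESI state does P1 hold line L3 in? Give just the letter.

  op1 P0: store L1 := 33 → M/I/I on L1; bus BusRdX; mem=80
  op2 P1: load  L3 → I/E/I on L3; bus BusRd; mem=60
  op3 P2: store L0 := 63 → I/I/M on L0; bus BusRdX; mem=10
  op4 P2: load  L2 → I/I/E on L2; bus BusRd; mem=0
  op5 P1: load  L3 → I/E/I on L3; bus (none); mem=60
  op6 P1: store L2 := 78 → I/M/I on L2; bus BusRdX; mem=0
  op7 P2: load  L0 → I/I/M on L0; bus (none); mem=10
  op8 P1: load  L2 → I/M/I on L2; bus (none); mem=0
  op9 P2: load  L0 → I/I/M on L0; bus (none); mem=10
  op10 P1: load  L3 → I/E/I on L3; bus (none); mem=60
  op11 P2: load  L3 → I/S/S on L3; bus BusRd; mem=60

state = S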